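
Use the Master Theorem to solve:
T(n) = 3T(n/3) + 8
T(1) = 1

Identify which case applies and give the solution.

a=3, b=3, f(n)=8. log_3(3) = 1. Since c=0 < 1, Case 1 applies: T(n) = Θ(n^log_b(a)) = O(n).

Answer: O(n) - Case 1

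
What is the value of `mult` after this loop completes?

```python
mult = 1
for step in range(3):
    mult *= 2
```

2^3 = 8
`mult` takes the values: 1 → 2 → 4 → 8

Answer: 8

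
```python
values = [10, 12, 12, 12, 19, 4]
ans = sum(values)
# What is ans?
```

Trace:
`values = [10, 12, 12, 12, 19, 4]` → values = [10, 12, 12, 12, 19, 4]
`ans = sum(values)` → ans = 69
So ans = 69

Answer: 69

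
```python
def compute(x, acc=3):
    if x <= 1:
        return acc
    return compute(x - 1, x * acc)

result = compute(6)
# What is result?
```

Accumulator trace (n, acc): (6, 3) -> (5, 18) -> (4, 90) -> (3, 360) -> (2, 1080) -> (1, 2160) -> return 2160

Answer: 2160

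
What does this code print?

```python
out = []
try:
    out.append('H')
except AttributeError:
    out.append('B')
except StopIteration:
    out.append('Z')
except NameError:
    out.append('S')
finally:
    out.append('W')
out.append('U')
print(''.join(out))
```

Execution trace: 'H' (try body, no exception) → 'W' (finally) → 'U' (after the try/except). Output: HWU

Answer: HWU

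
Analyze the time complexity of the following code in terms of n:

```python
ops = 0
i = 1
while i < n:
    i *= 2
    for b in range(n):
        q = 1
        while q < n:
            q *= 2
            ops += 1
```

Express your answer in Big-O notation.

Each loop level contributes: log n × n × log n. Multiplying the contributions gives O(n log² n).

Answer: O(n log² n)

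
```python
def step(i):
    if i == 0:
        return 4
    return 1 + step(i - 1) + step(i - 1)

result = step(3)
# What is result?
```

step(i) = 1 + 2·step(i-1), step(0)=4. Closed form: (4+1)·2^3 - 1 = 39.

Answer: 39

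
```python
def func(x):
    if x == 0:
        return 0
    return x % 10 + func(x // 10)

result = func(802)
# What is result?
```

Sum of digits of 802: 2 + 0 + 8 = 10

Answer: 10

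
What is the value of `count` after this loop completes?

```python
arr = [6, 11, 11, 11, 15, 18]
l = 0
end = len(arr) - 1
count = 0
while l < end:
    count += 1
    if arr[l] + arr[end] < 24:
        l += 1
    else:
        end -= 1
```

Steps to find pair summing to 24
`count` takes the values: 0 → 1 → 2 → 3 → 4 → 5

Answer: 5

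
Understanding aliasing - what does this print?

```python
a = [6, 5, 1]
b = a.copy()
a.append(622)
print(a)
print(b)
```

Key concept: list.copy() creates independent copy.
Step by step:
`a = [6, 5, 1]` → a = [6, 5, 1]
`b = a.copy()` → b = [6, 5, 1]
`a.append(622)` → a = [6, 5, 1, 622]
`print(a)` → prints [6, 5, 1, 622]
`print(b)` → prints [6, 5, 1]

Answer:
[6, 5, 1, 622]
[6, 5, 1]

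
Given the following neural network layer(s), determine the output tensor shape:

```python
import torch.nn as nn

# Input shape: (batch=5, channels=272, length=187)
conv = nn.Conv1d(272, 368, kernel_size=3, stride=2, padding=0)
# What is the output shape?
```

Input: (5, 272, 187) -> Output: (5, 368, 93)

Answer: (5, 368, 93)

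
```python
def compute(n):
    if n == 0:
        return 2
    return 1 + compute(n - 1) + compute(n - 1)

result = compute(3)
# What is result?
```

compute(n) = 1 + 2·compute(n-1), compute(0)=2. Closed form: (2+1)·2^3 - 1 = 23.

Answer: 23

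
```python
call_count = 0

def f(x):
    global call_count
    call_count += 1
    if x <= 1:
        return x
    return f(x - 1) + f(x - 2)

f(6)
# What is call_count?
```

Calls(x) = 1 + Calls(x-1) + Calls(x-2); Calls(0)=Calls(1)=1. For x=6 this gives 25.

Answer: 25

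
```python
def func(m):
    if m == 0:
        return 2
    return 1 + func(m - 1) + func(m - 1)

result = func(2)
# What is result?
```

func(m) = 1 + 2·func(m-1), func(0)=2. Closed form: (2+1)·2^2 - 1 = 11.

Answer: 11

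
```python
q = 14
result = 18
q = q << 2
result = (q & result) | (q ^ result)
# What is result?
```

Trace:
`q = 14` → q = 14
`result = 18` → result = 18
`q = q << 2` → q = 56
`result = (q & result) | (q ^ result)` → result = 58
So result = 58

Answer: 58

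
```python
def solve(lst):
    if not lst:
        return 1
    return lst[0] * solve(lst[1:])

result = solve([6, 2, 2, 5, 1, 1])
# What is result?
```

Product over [6, 2, 2, 5, 1, 1] = 6 * 2 * 2 * 5 * 1 * 1 = 120

Answer: 120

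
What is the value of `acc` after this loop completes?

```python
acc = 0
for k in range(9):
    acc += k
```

Sum of 0 to 8 = 36
`acc` takes the values: 0 → 1 → 3 → 6 → 10 → 15 → 21 → 28 → 36

Answer: 36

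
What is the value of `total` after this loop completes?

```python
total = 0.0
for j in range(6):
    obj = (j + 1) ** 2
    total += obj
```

Sum of squared losses 1² + 2² + ... + 6²
`total` takes the values: 0.0 → 1.0 → 5.0 → 14.0 → 30.0 → 55.0 → 91.0

Answer: 91.0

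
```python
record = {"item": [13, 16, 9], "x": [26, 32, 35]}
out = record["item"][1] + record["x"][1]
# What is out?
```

Trace:
`record = {"item": [13, 16, 9], "x": [26, 32, 35]}` → record = {'item': [13, 16, 9], 'x': [26, 32, 35]}
`out = record["item"][1] + record["x"][1]` → out = 48
So out = 48

Answer: 48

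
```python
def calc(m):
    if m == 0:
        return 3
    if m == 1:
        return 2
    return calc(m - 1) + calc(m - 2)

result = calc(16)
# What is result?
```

Build up from base cases: calc(0)=3, calc(1)=2, calc(2)=5, calc(3)=7, calc(4)=12, calc(5)=19, calc(6)=31, ..., calc(16)=3804

Answer: 3804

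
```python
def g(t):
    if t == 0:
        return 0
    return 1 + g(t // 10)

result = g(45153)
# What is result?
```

Count of digits of 45153: 5

Answer: 5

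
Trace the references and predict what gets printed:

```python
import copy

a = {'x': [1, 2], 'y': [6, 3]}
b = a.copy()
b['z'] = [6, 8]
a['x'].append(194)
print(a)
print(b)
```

Key concept: shallow copy of dict with mutable values.
Step by step:
`a = {'x': [1, 2], 'y': [6, 3]}` → a = {'x': [1, 2], 'y': [6, 3]}
`b = a.copy()` → b = {'x': [1, 2], 'y': [6, 3]}
`b['z'] = [6, 8]` → b = {'x': [1, 2], 'y': [6, 3], 'z': [6, 8]}
`a['x'].append(194)` → a = {'x': [1, 2, 194], 'y': [6, 3]}; b = {'x': [1, 2, 194], 'y': [6, 3], 'z': [6, 8]}
`print(a)` → prints {'x': [1, 2, 194], 'y': [6, 3]}
`print(b)` → prints {'x': [1, 2, 194], 'y': [6, 3], 'z': [6, 8]}

Answer:
{'x': [1, 2, 194], 'y': [6, 3]}
{'x': [1, 2, 194], 'y': [6, 3], 'z': [6, 8]}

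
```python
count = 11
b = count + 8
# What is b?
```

Trace:
`count = 11` → count = 11
`b = count + 8` → b = 19
So b = 19

Answer: 19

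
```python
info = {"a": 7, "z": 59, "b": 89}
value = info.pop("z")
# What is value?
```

Trace:
`info = {"a": 7, "z": 59, "b": 89}` → info = {'a': 7, 'z': 59, 'b': 89}
`value = info.pop("z")` → info = {'a': 7, 'b': 89}; value = 59
So value = 59

Answer: 59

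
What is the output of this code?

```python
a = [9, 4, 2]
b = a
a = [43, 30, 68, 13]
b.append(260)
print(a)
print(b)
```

Key concept: rebinding vs mutation: a is rebound to a new list, b still points at the original.
Step by step:
`a = [9, 4, 2]` → a = [9, 4, 2]
`b = a` → b = [9, 4, 2] (same object as a)
`a = [43, 30, 68, 13]` → a = [43, 30, 68, 13]
`b.append(260)` → b = [9, 4, 2, 260]
`print(a)` → prints [43, 30, 68, 13]
`print(b)` → prints [9, 4, 2, 260]

Answer:
[43, 30, 68, 13]
[9, 4, 2, 260]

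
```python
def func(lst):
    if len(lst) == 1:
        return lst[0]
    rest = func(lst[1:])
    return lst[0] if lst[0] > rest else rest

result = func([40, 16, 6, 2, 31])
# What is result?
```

Recursive max over [40, 16, 6, 2, 31] = 40

Answer: 40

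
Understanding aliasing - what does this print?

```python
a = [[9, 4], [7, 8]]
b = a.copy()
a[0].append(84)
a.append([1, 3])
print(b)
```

Key concept: shallow copy with nested lists.
Step by step:
`a = [[9, 4], [7, 8]]` → a = [[9, 4], [7, 8]]
`b = a.copy()` → b = [[9, 4], [7, 8]]
`a[0].append(84)` → a = [[9, 4, 84], [7, 8]]; b = [[9, 4, 84], [7, 8]]
`a.append([1, 3])` → a = [[9, 4, 84], [7, 8], [1, 3]]
`print(b)` → prints [[9, 4, 84], [7, 8]]

Answer: [[9, 4, 84], [7, 8]]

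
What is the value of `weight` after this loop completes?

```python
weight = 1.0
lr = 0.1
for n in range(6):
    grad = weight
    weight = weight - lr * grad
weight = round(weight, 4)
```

Gradient descent: w = 1.0 * (1 - 0.1)^6
`weight` takes the values: 1.0 → 0.9 → 0.81 → 0.729 → 0.6561 → 0.59049 → 0.531441 → 0.5314

Answer: 0.5314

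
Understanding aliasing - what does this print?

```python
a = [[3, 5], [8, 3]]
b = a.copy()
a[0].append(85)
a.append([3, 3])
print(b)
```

Key concept: shallow copy with nested lists.
Step by step:
`a = [[3, 5], [8, 3]]` → a = [[3, 5], [8, 3]]
`b = a.copy()` → b = [[3, 5], [8, 3]]
`a[0].append(85)` → a = [[3, 5, 85], [8, 3]]; b = [[3, 5, 85], [8, 3]]
`a.append([3, 3])` → a = [[3, 5, 85], [8, 3], [3, 3]]
`print(b)` → prints [[3, 5, 85], [8, 3]]

Answer: [[3, 5, 85], [8, 3]]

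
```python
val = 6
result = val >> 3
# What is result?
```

Trace:
`val = 6` → val = 6
`result = val >> 3` → result = 0
So result = 0

Answer: 0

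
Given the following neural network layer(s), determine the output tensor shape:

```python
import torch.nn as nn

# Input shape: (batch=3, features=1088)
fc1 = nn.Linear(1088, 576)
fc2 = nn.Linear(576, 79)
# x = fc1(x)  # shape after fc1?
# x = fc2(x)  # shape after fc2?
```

Input: (3, 1088) -> after fc1: (3, 576) -> Output: (3, 79)

Answer: (3, 79)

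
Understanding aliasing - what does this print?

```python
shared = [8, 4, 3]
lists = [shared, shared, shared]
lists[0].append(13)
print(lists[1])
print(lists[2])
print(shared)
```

Key concept: list of same reference.
Step by step:
`shared = [8, 4, 3]` → shared = [8, 4, 3]
`lists = [shared, shared, shared]` → lists = [[8, 4, 3], [8, 4, 3], [8, 4, 3]]
`lists[0].append(13)` → shared = [8, 4, 3, 13]; lists = [[8, 4, 3, 13], [8, 4, 3, 13], [8, 4, 3, 13]]
`print(lists[1])` → prints [8, 4, 3, 13]
`print(lists[2])` → prints [8, 4, 3, 13]
`print(shared)` → prints [8, 4, 3, 13]

Answer:
[8, 4, 3, 13]
[8, 4, 3, 13]
[8, 4, 3, 13]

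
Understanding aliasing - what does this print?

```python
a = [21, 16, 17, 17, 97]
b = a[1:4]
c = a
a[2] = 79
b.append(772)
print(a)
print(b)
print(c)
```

Key concept: slice vs alias.
Step by step:
`a = [21, 16, 17, 17, 97]` → a = [21, 16, 17, 17, 97]
`b = a[1:4]` → b = [16, 17, 17]
`c = a` → c = [21, 16, 17, 17, 97] (same object as a)
`a[2] = 79` → a = [21, 16, 79, 17, 97] (same object as c); c = [21, 16, 79, 17, 97] (same object as a)
`b.append(772)` → b = [16, 17, 17, 772]
`print(a)` → prints [21, 16, 79, 17, 97]
`print(b)` → prints [16, 17, 17, 772]
`print(c)` → prints [21, 16, 79, 17, 97]

Answer:
[21, 16, 79, 17, 97]
[16, 17, 17, 772]
[21, 16, 79, 17, 97]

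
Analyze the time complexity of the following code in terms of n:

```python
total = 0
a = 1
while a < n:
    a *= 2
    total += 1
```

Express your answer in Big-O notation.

Each loop level contributes: log n. Multiplying the contributions gives O(log n).

Answer: O(log n)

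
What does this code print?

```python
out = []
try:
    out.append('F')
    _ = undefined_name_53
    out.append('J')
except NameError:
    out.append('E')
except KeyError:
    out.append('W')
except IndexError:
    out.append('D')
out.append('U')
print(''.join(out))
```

Execution trace: 'F' (try body) → 'E' (except NameError) → 'U' (after the try/except). Output: FEU

Answer: FEU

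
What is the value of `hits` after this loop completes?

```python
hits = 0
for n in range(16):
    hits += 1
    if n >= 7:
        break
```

Loop breaks when n reaches 7, hits is 8
`hits` takes the values: 0 → 1 → 2 → 3 → 4 → 5 → 6 → 7 → 8

Answer: 8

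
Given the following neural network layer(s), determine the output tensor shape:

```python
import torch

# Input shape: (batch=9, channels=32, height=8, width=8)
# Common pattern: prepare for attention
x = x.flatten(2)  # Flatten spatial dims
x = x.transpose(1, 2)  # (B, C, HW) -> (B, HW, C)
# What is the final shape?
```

Input: (9, 32, 8, 8) -> after flatten(2): (9, 32, 64) -> Output: (9, 64, 32)

Answer: (9, 64, 32)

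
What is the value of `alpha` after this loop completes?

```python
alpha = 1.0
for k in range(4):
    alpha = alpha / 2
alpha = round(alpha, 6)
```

Halving LR 4 times: 1 / 2^4
`alpha` takes the values: 1.0 → 0.5 → 0.25 → 0.125 → 0.0625

Answer: 0.0625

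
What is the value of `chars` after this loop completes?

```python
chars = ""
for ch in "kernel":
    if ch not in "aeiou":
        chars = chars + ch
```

Remove vowels from 'kernel'
`chars` takes the values: "" → "k" → "kr" → "krn" → "krnl"

Answer: "krnl"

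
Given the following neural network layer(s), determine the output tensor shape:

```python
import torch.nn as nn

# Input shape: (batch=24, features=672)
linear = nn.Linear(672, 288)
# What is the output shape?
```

Input: (24, 672) -> Output: (24, 288)

Answer: (24, 288)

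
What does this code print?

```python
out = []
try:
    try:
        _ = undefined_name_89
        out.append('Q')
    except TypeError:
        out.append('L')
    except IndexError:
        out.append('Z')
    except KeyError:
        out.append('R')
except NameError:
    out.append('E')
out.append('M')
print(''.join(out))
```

Execution trace: 'E' (outer except NameError) → 'M' (after the try/except). Output: EM

Answer: EM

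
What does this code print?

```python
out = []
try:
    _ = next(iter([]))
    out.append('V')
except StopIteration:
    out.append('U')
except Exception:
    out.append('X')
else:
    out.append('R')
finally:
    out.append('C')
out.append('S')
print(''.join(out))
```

Execution trace: 'U' (except StopIteration) → 'C' (finally) → 'S' (after the try/except). Output: UCS

Answer: UCS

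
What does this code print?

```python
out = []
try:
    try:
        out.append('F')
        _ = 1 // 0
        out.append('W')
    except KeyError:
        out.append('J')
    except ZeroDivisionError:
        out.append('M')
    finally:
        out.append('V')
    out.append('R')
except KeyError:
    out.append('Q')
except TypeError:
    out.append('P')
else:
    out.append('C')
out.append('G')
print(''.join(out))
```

Execution trace: 'F' (inner try body) → 'M' (inner except ZeroDivisionError) → 'V' (inner finally) → 'R' (try body, no exception) → 'C' (else) → 'G' (after the try/except). Output: FMVRCG

Answer: FMVRCG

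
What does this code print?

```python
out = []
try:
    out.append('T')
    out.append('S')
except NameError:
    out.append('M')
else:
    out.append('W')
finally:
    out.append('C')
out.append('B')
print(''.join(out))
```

Execution trace: 'T' (try body) → 'S' (try body, no exception) → 'W' (else) → 'C' (finally) → 'B' (after the try/except). Output: TSWCB

Answer: TSWCB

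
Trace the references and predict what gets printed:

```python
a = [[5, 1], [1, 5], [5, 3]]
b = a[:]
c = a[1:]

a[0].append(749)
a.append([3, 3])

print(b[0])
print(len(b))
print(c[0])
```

Key concept: slice with nested mutation.
Step by step:
`a = [[5, 1], [1, 5], [5, 3]]` → a = [[5, 1], [1, 5], [5, 3]]
`b = a[:]` → b = [[5, 1], [1, 5], [5, 3]]
`c = a[1:]` → c = [[1, 5], [5, 3]]
`a[0].append(749)` → a = [[5, 1, 749], [1, 5], [5, 3]]; b = [[5, 1, 749], [1, 5], [5, 3]]
`a.append([3, 3])` → a = [[5, 1, 749], [1, 5], [5, 3], [3, 3]]
`print(b[0])` → prints [5, 1, 749]
`print(len(b))` → prints 3
`print(c[0])` → prints [1, 5]

Answer:
[5, 1, 749]
3
[1, 5]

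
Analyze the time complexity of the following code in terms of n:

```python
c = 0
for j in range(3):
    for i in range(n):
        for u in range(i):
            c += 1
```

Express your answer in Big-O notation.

Each loop level contributes: 1 × n × n. Multiplying the contributions gives O(n^2).

Answer: O(n^2)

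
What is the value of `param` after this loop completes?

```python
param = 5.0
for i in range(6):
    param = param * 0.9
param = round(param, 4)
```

Exponential decay: 5.0 * 0.9^6
`param` takes the values: 5.0 → 4.5 → 4.05 → 3.645 → 3.2805 → 2.95245 → 2.657205 → 2.6572

Answer: 2.6572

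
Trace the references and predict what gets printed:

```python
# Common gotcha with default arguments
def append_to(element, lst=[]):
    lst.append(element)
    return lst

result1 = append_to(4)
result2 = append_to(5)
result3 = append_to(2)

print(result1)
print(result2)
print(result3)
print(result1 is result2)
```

Key concept: mutable default argument gotcha.
Step by step:
`result1 = append_to(4)` → result1 = [4]
`result2 = append_to(5)` → result1 = [4, 5] (same object as result2); result2 = [4, 5] (same object as result1)
`result3 = append_to(2)` → result1 = [4, 5, 2] (same object as result2, result3); result2 = [4, 5, 2] (same object as result1, result3); result3 = [4, 5, 2] (same object as result1, result2)
`print(result1)` → prints [4, 5, 2]
`print(result2)` → prints [4, 5, 2]
`print(result3)` → prints [4, 5, 2]
`print(result1 is result2)` → prints True

Answer:
[4, 5, 2]
[4, 5, 2]
[4, 5, 2]
True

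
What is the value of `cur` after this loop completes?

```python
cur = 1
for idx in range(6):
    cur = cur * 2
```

Multiply by 2, 6 times: 1 * 2^6 = 64
`cur` takes the values: 1 → 2 → 4 → 8 → 16 → 32 → 64

Answer: 64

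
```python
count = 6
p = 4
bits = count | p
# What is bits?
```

Trace:
`count = 6` → count = 6
`p = 4` → p = 4
`bits = count | p` → bits = 6
So bits = 6

Answer: 6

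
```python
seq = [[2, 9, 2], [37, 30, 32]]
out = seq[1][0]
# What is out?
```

Trace:
`seq = [[2, 9, 2], [37, 30, 32]]` → seq = [[2, 9, 2], [37, 30, 32]]
`out = seq[1][0]` → out = 37
So out = 37

Answer: 37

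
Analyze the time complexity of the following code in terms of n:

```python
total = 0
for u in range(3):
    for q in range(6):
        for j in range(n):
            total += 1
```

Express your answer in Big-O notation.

Each loop level contributes: 1 × 1 × n. Multiplying the contributions gives O(n).

Answer: O(n)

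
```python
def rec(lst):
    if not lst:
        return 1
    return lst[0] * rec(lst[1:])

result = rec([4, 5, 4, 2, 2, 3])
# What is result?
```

Product over [4, 5, 4, 2, 2, 3] = 4 * 5 * 4 * 2 * 2 * 3 = 960

Answer: 960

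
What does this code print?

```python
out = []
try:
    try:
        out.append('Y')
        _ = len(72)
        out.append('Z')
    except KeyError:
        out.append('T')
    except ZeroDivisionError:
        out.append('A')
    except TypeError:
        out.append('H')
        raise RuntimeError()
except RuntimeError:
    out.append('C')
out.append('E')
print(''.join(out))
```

Execution trace: 'Y' (inner try body) → 'H' (inner except TypeError) → 'C' (outer except RuntimeError) → 'E' (after the try/except). Output: YHCE

Answer: YHCE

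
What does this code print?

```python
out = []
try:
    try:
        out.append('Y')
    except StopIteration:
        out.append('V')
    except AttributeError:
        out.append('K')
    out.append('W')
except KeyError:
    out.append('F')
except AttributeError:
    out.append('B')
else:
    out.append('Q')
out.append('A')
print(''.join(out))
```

Execution trace: 'Y' (inner try body, no exception) → 'W' (try body, no exception) → 'Q' (else) → 'A' (after the try/except). Output: YWQA

Answer: YWQA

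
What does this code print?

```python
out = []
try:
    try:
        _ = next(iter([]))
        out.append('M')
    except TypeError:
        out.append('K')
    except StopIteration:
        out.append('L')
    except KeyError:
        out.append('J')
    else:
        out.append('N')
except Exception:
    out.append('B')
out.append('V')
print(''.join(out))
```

Execution trace: 'L' (inner except StopIteration) → 'V' (after the try/except). Output: LV

Answer: LV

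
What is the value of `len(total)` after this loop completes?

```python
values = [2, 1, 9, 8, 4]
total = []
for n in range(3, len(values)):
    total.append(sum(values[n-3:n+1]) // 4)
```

Number of 4-element averages
`total` takes the values: [] → [5] → [5, 5]
So `len(total)` = 2

Answer: 2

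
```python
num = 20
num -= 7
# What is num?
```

Trace:
`num = 20` → num = 20
`num -= 7` → num = 13
So num = 13

Answer: 13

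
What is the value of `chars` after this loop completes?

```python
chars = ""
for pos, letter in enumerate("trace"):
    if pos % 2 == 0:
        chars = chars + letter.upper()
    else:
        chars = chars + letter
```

Uppercase even positions in 'trace'
`chars` takes the values: "" → "T" → "Tr" → "TrA" → "TrAc" → "TrAcE"

Answer: "TrAcE"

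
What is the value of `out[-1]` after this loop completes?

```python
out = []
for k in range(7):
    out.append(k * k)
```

Last element of squares 0 to 6
`out` takes the values: [] → [0] → [0, 1] → [0, 1, 4] → [0, 1, 4, 9] → [0, 1, 4, 9, 16] → [0, 1, 4, 9, 16, 25] → [0, 1, 4, 9, 16, 25, 36]
So `out[-1]` = 36

Answer: 36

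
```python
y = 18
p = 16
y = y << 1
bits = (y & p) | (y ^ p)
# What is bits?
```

Trace:
`y = 18` → y = 18
`p = 16` → p = 16
`y = y << 1` → y = 36
`bits = (y & p) | (y ^ p)` → bits = 52
So bits = 52

Answer: 52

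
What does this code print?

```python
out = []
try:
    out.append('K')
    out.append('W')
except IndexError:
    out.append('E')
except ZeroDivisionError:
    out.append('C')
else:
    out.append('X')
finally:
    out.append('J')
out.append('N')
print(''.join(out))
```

Execution trace: 'K' (try body) → 'W' (try body, no exception) → 'X' (else) → 'J' (finally) → 'N' (after the try/except). Output: KWXJN

Answer: KWXJN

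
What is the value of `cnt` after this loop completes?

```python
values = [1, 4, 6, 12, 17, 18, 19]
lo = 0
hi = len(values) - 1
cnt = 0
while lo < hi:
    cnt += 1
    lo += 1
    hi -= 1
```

Iterations until pointers meet (list length 7)
`cnt` takes the values: 0 → 1 → 2 → 3

Answer: 3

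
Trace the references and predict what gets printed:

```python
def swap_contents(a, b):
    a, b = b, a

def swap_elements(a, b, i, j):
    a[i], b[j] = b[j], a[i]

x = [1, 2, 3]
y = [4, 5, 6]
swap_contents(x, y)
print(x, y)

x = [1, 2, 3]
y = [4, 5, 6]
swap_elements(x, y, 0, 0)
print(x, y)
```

Key concept: parameter rebinding vs mutation.
Step by step:
`x = [1, 2, 3]` → x = [1, 2, 3]
`y = [4, 5, 6]` → y = [4, 5, 6]
`swap_contents(x, y)` → no visible change to tracked variables
`print(x, y)` → prints [1, 2, 3] [4, 5, 6]
`x = [1, 2, 3]` → x = [1, 2, 3]
`y = [4, 5, 6]` → y = [4, 5, 6]
`swap_elements(x, y, 0, 0)` → x = [4, 2, 3]; y = [1, 5, 6]
`print(x, y)` → prints [4, 2, 3] [1, 5, 6]

Answer:
[1, 2, 3] [4, 5, 6]
[4, 2, 3] [1, 5, 6]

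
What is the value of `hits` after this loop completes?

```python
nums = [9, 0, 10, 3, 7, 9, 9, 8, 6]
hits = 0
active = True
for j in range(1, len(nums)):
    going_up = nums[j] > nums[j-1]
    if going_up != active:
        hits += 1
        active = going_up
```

Count direction changes in [9, 0, 10, 3, 7, 9, 9, 8, 6]
`hits` takes the values: 0 → 1 → 2 → 3 → 4 → 5

Answer: 5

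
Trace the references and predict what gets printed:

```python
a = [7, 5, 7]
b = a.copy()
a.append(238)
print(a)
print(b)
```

Key concept: list.copy() creates independent copy.
Step by step:
`a = [7, 5, 7]` → a = [7, 5, 7]
`b = a.copy()` → b = [7, 5, 7]
`a.append(238)` → a = [7, 5, 7, 238]
`print(a)` → prints [7, 5, 7, 238]
`print(b)` → prints [7, 5, 7]

Answer:
[7, 5, 7, 238]
[7, 5, 7]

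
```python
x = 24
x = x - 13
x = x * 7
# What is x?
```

Trace:
`x = 24` → x = 24
`x = x - 13` → x = 11
`x = x * 7` → x = 77
So x = 77

Answer: 77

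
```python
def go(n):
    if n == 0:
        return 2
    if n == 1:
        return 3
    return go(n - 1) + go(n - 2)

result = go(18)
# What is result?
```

Build up from base cases: go(0)=2, go(1)=3, go(2)=5, go(3)=8, go(4)=13, go(5)=21, go(6)=34, ..., go(18)=10946

Answer: 10946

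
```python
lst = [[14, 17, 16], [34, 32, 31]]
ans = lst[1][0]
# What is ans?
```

Trace:
`lst = [[14, 17, 16], [34, 32, 31]]` → lst = [[14, 17, 16], [34, 32, 31]]
`ans = lst[1][0]` → ans = 34
So ans = 34

Answer: 34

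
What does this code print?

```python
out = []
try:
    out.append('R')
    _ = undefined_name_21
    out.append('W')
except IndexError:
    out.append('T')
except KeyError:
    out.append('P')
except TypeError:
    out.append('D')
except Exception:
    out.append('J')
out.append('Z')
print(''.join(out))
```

Execution trace: 'R' (try body) → 'J' (except Exception) → 'Z' (after the try/except). Output: RJZ

Answer: RJZ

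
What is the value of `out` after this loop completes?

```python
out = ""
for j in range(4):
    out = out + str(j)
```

Concatenate digits 0 to 3
`out` takes the values: "" → "0" → "01" → "012" → "0123"

Answer: "0123"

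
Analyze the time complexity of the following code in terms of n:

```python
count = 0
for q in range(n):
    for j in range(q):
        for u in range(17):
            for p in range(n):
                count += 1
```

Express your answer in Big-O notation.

Each loop level contributes: n × n × 1 × n. Multiplying the contributions gives O(n^3).

Answer: O(n^3)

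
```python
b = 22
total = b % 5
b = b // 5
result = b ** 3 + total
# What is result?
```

Trace:
`b = 22` → b = 22
`total = b % 5` → total = 2
`b = b // 5` → b = 4
`result = b ** 3 + total` → result = 66
So result = 66

Answer: 66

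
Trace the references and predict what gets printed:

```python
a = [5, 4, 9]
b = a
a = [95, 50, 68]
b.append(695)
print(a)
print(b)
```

Key concept: rebinding vs mutation: a is rebound to a new list, b still points at the original.
Step by step:
`a = [5, 4, 9]` → a = [5, 4, 9]
`b = a` → b = [5, 4, 9] (same object as a)
`a = [95, 50, 68]` → a = [95, 50, 68]
`b.append(695)` → b = [5, 4, 9, 695]
`print(a)` → prints [95, 50, 68]
`print(b)` → prints [5, 4, 9, 695]

Answer:
[95, 50, 68]
[5, 4, 9, 695]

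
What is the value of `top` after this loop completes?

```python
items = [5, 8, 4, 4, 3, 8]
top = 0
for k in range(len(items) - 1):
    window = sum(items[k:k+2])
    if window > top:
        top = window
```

Max sum of 2-element window in [5, 8, 4, 4, 3, 8]
`top` takes the values: 0 → 13

Answer: 13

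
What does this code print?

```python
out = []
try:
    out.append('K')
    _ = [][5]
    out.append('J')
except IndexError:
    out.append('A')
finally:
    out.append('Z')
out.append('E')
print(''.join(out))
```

Execution trace: 'K' (try body) → 'A' (except IndexError) → 'Z' (finally) → 'E' (after the try/except). Output: KAZE

Answer: KAZE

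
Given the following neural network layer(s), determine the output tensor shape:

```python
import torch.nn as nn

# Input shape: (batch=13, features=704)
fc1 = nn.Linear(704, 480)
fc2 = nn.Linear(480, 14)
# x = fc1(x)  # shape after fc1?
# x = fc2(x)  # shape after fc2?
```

Input: (13, 704) -> after fc1: (13, 480) -> Output: (13, 14)

Answer: (13, 14)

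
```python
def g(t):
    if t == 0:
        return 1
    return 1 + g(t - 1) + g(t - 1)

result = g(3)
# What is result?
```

g(t) = 1 + 2·g(t-1), g(0)=1. Closed form: (1+1)·2^3 - 1 = 15.

Answer: 15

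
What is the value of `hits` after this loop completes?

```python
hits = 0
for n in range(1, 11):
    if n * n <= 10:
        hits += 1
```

Count numbers where n² ≤ 10
`hits` takes the values: 0 → 1 → 2 → 3

Answer: 3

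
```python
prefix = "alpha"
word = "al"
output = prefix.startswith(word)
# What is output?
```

Trace:
`prefix = "alpha"` → prefix = 'alpha'
`word = "al"` → word = 'al'
`output = prefix.startswith(word)` → output = True
So output = True

Answer: True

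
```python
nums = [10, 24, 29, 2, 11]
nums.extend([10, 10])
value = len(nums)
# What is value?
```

Trace:
`nums = [10, 24, 29, 2, 11]` → nums = [10, 24, 29, 2, 11]
`nums.extend([10, 10])` → nums = [10, 24, 29, 2, 11, 10, 10]
`value = len(nums)` → value = 7
So value = 7

Answer: 7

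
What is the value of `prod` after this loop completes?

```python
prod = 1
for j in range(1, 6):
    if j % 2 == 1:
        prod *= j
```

Product of odd numbers 1 to 5
`prod` takes the values: 1 → 3 → 15

Answer: 15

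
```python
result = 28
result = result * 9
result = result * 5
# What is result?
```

Trace:
`result = 28` → result = 28
`result = result * 9` → result = 252
`result = result * 5` → result = 1260
So result = 1260

Answer: 1260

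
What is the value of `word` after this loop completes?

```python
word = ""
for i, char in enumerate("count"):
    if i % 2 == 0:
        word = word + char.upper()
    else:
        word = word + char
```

Uppercase even positions in 'count'
`word` takes the values: "" → "C" → "Co" → "CoU" → "CoUn" → "CoUnT"

Answer: "CoUnT"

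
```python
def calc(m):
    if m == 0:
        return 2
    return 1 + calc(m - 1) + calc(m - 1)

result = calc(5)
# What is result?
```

calc(m) = 1 + 2·calc(m-1), calc(0)=2. Closed form: (2+1)·2^5 - 1 = 95.

Answer: 95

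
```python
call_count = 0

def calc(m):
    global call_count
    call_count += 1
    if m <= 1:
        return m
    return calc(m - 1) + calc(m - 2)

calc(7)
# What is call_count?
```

Calls(m) = 1 + Calls(m-1) + Calls(m-2); Calls(0)=Calls(1)=1. For m=7 this gives 41.

Answer: 41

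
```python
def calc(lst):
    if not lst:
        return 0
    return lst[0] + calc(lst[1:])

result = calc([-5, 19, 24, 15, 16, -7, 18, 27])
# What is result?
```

(-5) + 19 + 24 + 15 + 16 + (-7) + 18 + 27 + 0 = 107

Answer: 107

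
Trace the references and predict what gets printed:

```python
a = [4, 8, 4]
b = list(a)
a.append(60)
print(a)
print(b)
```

Key concept: list() constructor creates copy.
Step by step:
`a = [4, 8, 4]` → a = [4, 8, 4]
`b = list(a)` → b = [4, 8, 4]
`a.append(60)` → a = [4, 8, 4, 60]
`print(a)` → prints [4, 8, 4, 60]
`print(b)` → prints [4, 8, 4]

Answer:
[4, 8, 4, 60]
[4, 8, 4]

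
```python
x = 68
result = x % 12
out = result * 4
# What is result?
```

Trace:
`x = 68` → x = 68
`result = x % 12` → result = 8
`out = result * 4` → out = 32
So result = 8

Answer: 8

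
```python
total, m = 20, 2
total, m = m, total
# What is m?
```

Trace:
`total, m = 20, 2` → total = 20; m = 2
`total, m = m, total` → total = 2; m = 20
So m = 20

Answer: 20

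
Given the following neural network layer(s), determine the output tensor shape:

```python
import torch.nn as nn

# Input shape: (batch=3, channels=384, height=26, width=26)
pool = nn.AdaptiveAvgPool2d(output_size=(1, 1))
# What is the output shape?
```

Input: (3, 384, 26, 26) -> Output: (3, 384, 1, 1)

Answer: (3, 384, 1, 1)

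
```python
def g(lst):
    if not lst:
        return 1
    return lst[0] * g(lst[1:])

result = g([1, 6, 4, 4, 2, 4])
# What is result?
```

Product over [1, 6, 4, 4, 2, 4] = 1 * 6 * 4 * 4 * 2 * 4 = 768

Answer: 768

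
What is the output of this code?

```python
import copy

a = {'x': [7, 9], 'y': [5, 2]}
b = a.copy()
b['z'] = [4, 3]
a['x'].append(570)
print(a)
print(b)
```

Key concept: shallow copy of dict with mutable values.
Step by step:
`a = {'x': [7, 9], 'y': [5, 2]}` → a = {'x': [7, 9], 'y': [5, 2]}
`b = a.copy()` → b = {'x': [7, 9], 'y': [5, 2]}
`b['z'] = [4, 3]` → b = {'x': [7, 9], 'y': [5, 2], 'z': [4, 3]}
`a['x'].append(570)` → a = {'x': [7, 9, 570], 'y': [5, 2]}; b = {'x': [7, 9, 570], 'y': [5, 2], 'z': [4, 3]}
`print(a)` → prints {'x': [7, 9, 570], 'y': [5, 2]}
`print(b)` → prints {'x': [7, 9, 570], 'y': [5, 2], 'z': [4, 3]}

Answer:
{'x': [7, 9, 570], 'y': [5, 2]}
{'x': [7, 9, 570], 'y': [5, 2], 'z': [4, 3]}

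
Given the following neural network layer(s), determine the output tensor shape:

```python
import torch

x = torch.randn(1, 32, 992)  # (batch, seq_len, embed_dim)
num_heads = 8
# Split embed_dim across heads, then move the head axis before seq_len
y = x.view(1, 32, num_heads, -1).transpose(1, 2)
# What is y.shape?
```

Input: (1, 32, 992) -> head_dim = 992 // 8 = 124; after view: (1, 32, 8, 124) -> after transpose(1, 2): (1, 8, 32, 124) -> Output: (1, 8, 32, 124)

Answer: (1, 8, 32, 124)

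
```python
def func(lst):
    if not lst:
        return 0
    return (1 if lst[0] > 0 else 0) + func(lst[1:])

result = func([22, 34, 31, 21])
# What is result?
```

Count of positive elements in [22, 34, 31, 21] = 4

Answer: 4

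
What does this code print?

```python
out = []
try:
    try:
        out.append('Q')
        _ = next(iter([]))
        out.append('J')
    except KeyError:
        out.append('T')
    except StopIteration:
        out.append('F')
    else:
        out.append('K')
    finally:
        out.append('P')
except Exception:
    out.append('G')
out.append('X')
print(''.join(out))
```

Execution trace: 'Q' (inner try body) → 'F' (inner except StopIteration) → 'P' (inner finally) → 'X' (after the try/except). Output: QFPX

Answer: QFPX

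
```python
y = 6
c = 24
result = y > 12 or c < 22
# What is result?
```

Trace:
`y = 6` → y = 6
`c = 24` → c = 24
`result = y > 12 or c < 22` → result = False
So result = False

Answer: False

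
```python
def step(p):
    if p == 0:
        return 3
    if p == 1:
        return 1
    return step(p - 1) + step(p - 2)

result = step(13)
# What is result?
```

Build up from base cases: step(0)=3, step(1)=1, step(2)=4, step(3)=5, step(4)=9, step(5)=14, step(6)=23, ..., step(13)=665

Answer: 665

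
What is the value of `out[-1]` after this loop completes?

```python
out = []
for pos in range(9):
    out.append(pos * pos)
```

Last element of squares 0 to 8
`out` takes the values: [] → [0] → [0, 1] → [0, 1, 4] → [0, 1, 4, 9] → [0, 1, 4, 9, 16] → [0, 1, 4, 9, 16, 25] → [0, 1, 4, 9, 16, 25, 36] → [0, 1, 4, 9, 16, 25, 36, 49] → [0, 1, 4, 9, 16, 25, 36, 49, 64]
So `out[-1]` = 64

Answer: 64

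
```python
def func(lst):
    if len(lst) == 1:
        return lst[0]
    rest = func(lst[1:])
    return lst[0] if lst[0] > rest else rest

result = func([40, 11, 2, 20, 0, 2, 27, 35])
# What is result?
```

Recursive max over [40, 11, 2, 20, 0, 2, 27, 35] = 40

Answer: 40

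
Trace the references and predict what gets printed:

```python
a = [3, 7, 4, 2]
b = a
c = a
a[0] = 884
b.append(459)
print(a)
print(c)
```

Key concept: multiple aliases.
Step by step:
`a = [3, 7, 4, 2]` → a = [3, 7, 4, 2]
`b = a` → b = [3, 7, 4, 2] (same object as a)
`c = a` → c = [3, 7, 4, 2] (same object as a, b)
`a[0] = 884` → a = [884, 7, 4, 2] (same object as b, c); b = [884, 7, 4, 2] (same object as a, c); c = [884, 7, 4, 2] (same object as a, b)
`b.append(459)` → a = [884, 7, 4, 2, 459] (same object as b, c); b = [884, 7, 4, 2, 459] (same object as a, c); c = [884, 7, 4, 2, 459] (same object as a, b)
`print(a)` → prints [884, 7, 4, 2, 459]
`print(c)` → prints [884, 7, 4, 2, 459]

Answer:
[884, 7, 4, 2, 459]
[884, 7, 4, 2, 459]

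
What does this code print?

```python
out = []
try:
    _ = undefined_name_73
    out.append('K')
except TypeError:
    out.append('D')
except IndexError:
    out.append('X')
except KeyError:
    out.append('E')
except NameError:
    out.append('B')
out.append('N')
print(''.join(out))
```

Execution trace: 'B' (except NameError) → 'N' (after the try/except). Output: BN

Answer: BN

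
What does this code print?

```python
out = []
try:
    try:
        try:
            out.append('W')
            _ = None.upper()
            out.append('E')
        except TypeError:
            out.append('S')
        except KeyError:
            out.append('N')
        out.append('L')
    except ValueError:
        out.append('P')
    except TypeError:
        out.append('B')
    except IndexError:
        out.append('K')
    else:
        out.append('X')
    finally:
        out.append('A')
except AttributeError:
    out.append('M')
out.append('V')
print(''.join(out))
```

Execution trace: 'W' (inner try body) → 'A' (finally) → 'M' (outer except AttributeError) → 'V' (after the try/except). Output: WAMV

Answer: WAMV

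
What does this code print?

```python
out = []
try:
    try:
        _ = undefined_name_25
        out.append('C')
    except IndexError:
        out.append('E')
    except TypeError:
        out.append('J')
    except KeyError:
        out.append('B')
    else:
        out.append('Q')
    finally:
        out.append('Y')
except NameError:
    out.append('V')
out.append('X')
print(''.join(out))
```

Execution trace: 'Y' (finally) → 'V' (outer except NameError) → 'X' (after the try/except). Output: YVX

Answer: YVX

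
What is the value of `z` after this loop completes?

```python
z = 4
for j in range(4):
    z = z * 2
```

Multiply by 2, 4 times: 4 * 2^4 = 64
`z` takes the values: 4 → 8 → 16 → 32 → 64

Answer: 64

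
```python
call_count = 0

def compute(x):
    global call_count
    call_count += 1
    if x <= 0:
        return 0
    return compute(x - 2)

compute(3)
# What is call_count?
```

Linear recursion stepping by 2: 3 calls from x=3 down to ≤0.

Answer: 3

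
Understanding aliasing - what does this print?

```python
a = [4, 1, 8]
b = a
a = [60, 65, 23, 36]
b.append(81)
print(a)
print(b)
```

Key concept: rebinding vs mutation: a is rebound to a new list, b still points at the original.
Step by step:
`a = [4, 1, 8]` → a = [4, 1, 8]
`b = a` → b = [4, 1, 8] (same object as a)
`a = [60, 65, 23, 36]` → a = [60, 65, 23, 36]
`b.append(81)` → b = [4, 1, 8, 81]
`print(a)` → prints [60, 65, 23, 36]
`print(b)` → prints [4, 1, 8, 81]

Answer:
[60, 65, 23, 36]
[4, 1, 8, 81]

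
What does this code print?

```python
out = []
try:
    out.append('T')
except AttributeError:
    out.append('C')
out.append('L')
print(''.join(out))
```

Execution trace: 'T' (try body, no exception) → 'L' (after the try/except). Output: TL

Answer: TL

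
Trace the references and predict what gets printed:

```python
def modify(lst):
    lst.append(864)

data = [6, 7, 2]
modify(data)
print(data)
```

Key concept: function modifies passed list.
Step by step:
`data = [6, 7, 2]` → data = [6, 7, 2]
`modify(data)` → data = [6, 7, 2, 864]
`print(data)` → prints [6, 7, 2, 864]

Answer: [6, 7, 2, 864]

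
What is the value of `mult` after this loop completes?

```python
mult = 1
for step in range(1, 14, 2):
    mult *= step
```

Product of 1, 3, 5, ... up to 13
`mult` takes the values: 1 → 3 → 15 → 105 → 945 → 10395 → 135135

Answer: 135135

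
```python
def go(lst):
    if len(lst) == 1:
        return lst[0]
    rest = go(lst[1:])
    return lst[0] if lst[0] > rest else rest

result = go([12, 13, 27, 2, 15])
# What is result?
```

Recursive max over [12, 13, 27, 2, 15] = 27

Answer: 27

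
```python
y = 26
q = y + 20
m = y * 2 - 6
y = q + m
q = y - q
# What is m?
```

Trace:
`y = 26` → y = 26
`q = y + 20` → q = 46
`m = y * 2 - 6` → m = 46
`y = q + m` → y = 92
`q = y - q` → q = 46
So m = 46

Answer: 46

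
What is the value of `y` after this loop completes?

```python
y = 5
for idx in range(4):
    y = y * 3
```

Multiply by 3, 4 times: 5 * 3^4 = 405
`y` takes the values: 5 → 15 → 45 → 135 → 405

Answer: 405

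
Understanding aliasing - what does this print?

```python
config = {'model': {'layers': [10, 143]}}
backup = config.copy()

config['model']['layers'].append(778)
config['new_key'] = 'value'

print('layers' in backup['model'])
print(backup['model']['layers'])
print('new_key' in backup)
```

Key concept: shallow copy gotcha with nested dict.
Step by step:
`config = {'model': {'layers': [10, 143]}}` → config = {'model': {'layers': [10, 143]}}
`backup = config.copy()` → backup = {'model': {'layers': [10, 143]}}
`config['model']['layers'].append(778)` → config = {'model': {'layers': [10, 143, 778]}}; backup = {'model': {'layers': [10, 143, 778]}}
`config['new_key'] = 'value'` → config = {'model': {'layers': [10, 143, 778]}, 'new_key': 'value'}
`print('layers' in backup['model'])` → prints True
`print(backup['model']['layers'])` → prints [10, 143, 778]
`print('new_key' in backup)` → prints False

Answer:
True
[10, 143, 778]
False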